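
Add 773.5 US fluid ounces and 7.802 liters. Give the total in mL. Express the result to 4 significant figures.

30680 milliliters

773.5 US fl oz = 22875.1 mL and 7.802 L = 7802.00 mL.
22875.1 + 7802.00 ≈ 30680 mL.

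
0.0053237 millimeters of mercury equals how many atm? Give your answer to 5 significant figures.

1 millimeter of mercury = 0.00131579 atmospheres.
So 0.0053237 × 0.00131579 ≈ 7.0049e-6 atm.

7.0049e-6 atm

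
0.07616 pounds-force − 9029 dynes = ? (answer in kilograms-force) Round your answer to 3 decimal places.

0.025 kgf

0.07616 lbf = 0.0345456 kgf and 9029 dyn = 0.00920702 kgf.
0.0345456 − 0.00920702 ≈ 0.025 kgf.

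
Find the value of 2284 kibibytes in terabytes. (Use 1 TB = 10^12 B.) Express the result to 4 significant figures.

1 KiB = 1.02400 × 10^-9 TB.
Then 2284 × 1.02400 × 10^-9 ≈ 2.339 × 10^-6 TB.

2.339 × 10^-6 TB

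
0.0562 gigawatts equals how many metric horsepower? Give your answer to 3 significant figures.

76400 metric horsepower

1 GW = 1.35962e+6 PS.
Thus 0.0562 × 1.35962e+6 ≈ 76400 PS.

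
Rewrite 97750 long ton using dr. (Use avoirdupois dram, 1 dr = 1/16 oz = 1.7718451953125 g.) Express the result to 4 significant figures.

5.605e+10 dr

1 long ton = 573440 drams.
Then 97750 × 573440 ≈ 5.605e+10 dr.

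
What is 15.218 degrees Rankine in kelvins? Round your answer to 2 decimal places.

8.45 K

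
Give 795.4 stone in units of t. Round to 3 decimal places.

1 stone = 0.00635029 t.
Then 795.4 × 0.00635029 ≈ 5.051 t.

5.051 t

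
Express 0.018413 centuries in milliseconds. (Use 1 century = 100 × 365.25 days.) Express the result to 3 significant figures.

1 century = 3.15576e+12 ms.
So 0.018413 × 3.15576e+12 ≈ 5.81e+10 ms.

5.81e+10 milliseconds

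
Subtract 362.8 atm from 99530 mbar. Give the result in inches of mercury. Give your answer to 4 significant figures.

-7916 inches of mercury

99530 mbar = 2939.12 inHg and 362.8 atm = 10855.4 inHg.
2939.12 − 10855.4 ≈ -7916 inHg.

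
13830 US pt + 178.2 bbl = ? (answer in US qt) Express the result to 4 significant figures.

36850 US qt

13830 US pt = 6915.00 US qt and 178.2 bbl = 29937.6 US qt.
6915.00 + 29937.6 ≈ 36850 US qt.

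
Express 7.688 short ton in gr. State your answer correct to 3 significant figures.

1.08 × 10^8 grains

1 short ton = 1.40000 × 10^7 grains.
So 7.688 × 1.40000 × 10^7 ≈ 1.08 × 10^8 gr.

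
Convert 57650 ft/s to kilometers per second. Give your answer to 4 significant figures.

1 ft/s = 0.000304800 kilometers per second.
So 57650 × 0.000304800 ≈ 17.57 km/s.

17.57 kilometers per second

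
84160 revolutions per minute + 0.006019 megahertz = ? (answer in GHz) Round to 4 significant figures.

7.422 × 10^-6 GHz

84160 rpm = 1.40267 × 10^-6 GHz and 0.006019 MHz = 6.01900 × 10^-6 GHz.
1.40267 × 10^-6 + 6.01900 × 10^-6 ≈ 7.422 × 10^-6 GHz.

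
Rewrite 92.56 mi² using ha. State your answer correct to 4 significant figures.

23970 hectares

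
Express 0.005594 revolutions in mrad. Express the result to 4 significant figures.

35.15 mrad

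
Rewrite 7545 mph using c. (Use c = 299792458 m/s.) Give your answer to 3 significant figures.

1 mile per hour = 1.49116 × 10^-9 c.
Thus 7545 × 1.49116 × 10^-9 ≈ 1.13 × 10^-5 c.

1.13 × 10^-5 times the speed of light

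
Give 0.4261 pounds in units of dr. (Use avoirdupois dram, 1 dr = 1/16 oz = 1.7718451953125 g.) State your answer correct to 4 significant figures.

1 lb = 256.000 drams.
Thus 0.4261 × 256.000 ≈ 109.1 dr.

109.1 drams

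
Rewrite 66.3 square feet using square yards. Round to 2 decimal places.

1 square foot = 0.111111 yd².
Thus 66.3 × 0.111111 ≈ 7.37 yd².

7.37 yd²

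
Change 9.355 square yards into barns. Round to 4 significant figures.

7.822 × 10^28 barns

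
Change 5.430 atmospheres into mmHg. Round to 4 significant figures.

4127 mmHg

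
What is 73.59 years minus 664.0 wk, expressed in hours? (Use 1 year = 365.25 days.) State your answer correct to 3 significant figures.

534000 hours

73.59 yr = 645090 h and 664.0 wk = 111552 h.
645090 − 111552 ≈ 534000 h.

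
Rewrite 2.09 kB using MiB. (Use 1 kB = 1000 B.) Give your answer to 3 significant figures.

1 kilobyte = 0.000953674 MiB.
So 2.09 × 0.000953674 ≈ 0.00199 MiB.

0.00199 MiB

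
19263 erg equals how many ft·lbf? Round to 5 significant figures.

0.0014208 ft·lbf

1 erg = 7.37562e-8 ft·lbf.
Then 19263 × 7.37562e-8 ≈ 0.0014208 ft·lbf.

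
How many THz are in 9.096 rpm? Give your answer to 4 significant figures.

1.516e-13 terahertz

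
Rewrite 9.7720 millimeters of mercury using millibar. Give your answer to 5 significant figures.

1 millimeter of mercury = 1.33322 millibar.
9.7720 × 1.33322 ≈ 13.028 mbar.

13.028 millibar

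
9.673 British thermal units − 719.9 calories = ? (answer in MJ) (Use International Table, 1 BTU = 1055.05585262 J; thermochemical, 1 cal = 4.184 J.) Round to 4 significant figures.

0.007193 MJ

9.673 BTU = 0.01020556 MJ and 719.9 cal = 0.003012062 MJ.
0.01020556 − 0.003012062 ≈ 0.007193 MJ.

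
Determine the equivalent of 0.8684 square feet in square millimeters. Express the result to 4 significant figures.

80680 square millimeters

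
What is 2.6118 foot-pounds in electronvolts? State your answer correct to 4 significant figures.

2.210e+19 eV

1 ft·lbf = 8.46235e+18 electronvolts.
2.6118 × 8.46235e+18 ≈ 2.210e+19 eV.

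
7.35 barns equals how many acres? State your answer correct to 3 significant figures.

1 barn = 2.47105e-32 acre.
Then 7.35 × 2.47105e-32 ≈ 1.82e-31 acre.

1.82e-31 acre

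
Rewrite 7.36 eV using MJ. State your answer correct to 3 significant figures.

1 electronvolt = 1.60218 × 10^-25 MJ.
Thus 7.36 × 1.60218 × 10^-25 ≈ 1.18 × 10^-24 MJ.

1.18 × 10^-24 megajoules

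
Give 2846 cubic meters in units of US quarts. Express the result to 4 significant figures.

3.007 × 10^6 US qt

1 m³ = 1056.69 US quarts.
Thus 2846 × 1056.69 ≈ 3.007 × 10^6 US qt.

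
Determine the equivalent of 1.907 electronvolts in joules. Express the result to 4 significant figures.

3.055e-19 J

1 eV = 1.60218e-19 joules.
Then 1.907 × 1.60218e-19 ≈ 3.055e-19 J.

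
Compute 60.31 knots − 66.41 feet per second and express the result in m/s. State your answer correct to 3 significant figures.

10.8 m/s

60.31 kn = 31.0261 m/s and 66.41 ft/s = 20.2418 m/s.
31.0261 − 20.2418 ≈ 10.8 m/s.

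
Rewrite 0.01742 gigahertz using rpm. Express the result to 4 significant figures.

1.045 × 10^9 rpm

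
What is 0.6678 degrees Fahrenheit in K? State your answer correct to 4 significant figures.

255.7 K

K = (°F + 459.67) × 5/9.
Applying the formula gives 255.7 K.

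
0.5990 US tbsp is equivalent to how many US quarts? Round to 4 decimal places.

0.0094 US qt

1 US tablespoon = 0.0156250 US quarts.
0.5990 × 0.0156250 ≈ 0.0094 US qt.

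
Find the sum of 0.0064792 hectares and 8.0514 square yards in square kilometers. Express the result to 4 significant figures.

0.0064792 ha = 6.47920e-5 km² and 8.0514 yd² = 6.73200e-6 km².
6.47920e-5 + 6.73200e-6 ≈ 7.152e-5 km².

7.152e-5 km²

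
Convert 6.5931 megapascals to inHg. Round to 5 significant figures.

1946.9 inches of mercury

1 MPa = 295.300 inches of mercury.
Then 6.5931 × 295.300 ≈ 1946.9 inHg.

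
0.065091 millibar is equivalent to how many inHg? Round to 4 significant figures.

0.001922 inHg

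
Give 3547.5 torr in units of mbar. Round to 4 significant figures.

4730 millibar

1 torr = 1.33322 mbar.
Then 3547.5 × 1.33322 ≈ 4730 mbar.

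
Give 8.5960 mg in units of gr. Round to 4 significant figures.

0.1327 grains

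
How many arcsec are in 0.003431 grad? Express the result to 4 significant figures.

11.12 arcsec

1 gradian = 3240.00 arcseconds.
So 0.003431 × 3240.00 ≈ 11.12 arcsec.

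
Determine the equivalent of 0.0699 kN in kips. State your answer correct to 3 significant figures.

0.0157 kip

1 kN = 0.224809 kip.
Then 0.0699 × 0.224809 ≈ 0.0157 kip.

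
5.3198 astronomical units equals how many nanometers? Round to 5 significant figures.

7.9583e+20 nm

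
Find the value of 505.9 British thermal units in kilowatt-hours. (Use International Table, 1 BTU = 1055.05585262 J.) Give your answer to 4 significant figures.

1 BTU = 0.000293071 kilowatt-hours.
505.9 × 0.000293071 ≈ 0.1483 kWh.

0.1483 kilowatt-hours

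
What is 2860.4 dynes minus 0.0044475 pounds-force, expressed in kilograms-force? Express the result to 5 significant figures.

0.00089944 kgf

2860.4 dyn = 0.002916796 kgf and 0.0044475 lbf = 0.002017352 kgf.
0.002916796 − 0.002017352 ≈ 0.00089944 kgf.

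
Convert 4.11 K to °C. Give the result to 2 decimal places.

-269.04 °C

K = °C + 273.15.
Applying the formula gives -269.04 °C.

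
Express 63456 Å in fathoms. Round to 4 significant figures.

3.470e-6 fathom

1 Å = 5.46807e-11 fathom.
Thus 63456 × 5.46807e-11 ≈ 3.470e-6 fathom.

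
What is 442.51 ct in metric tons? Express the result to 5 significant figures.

8.8502 × 10^-5 metric tons

1 carat = 2.00000 × 10^-7 t.
442.51 × 2.00000 × 10^-7 ≈ 8.8502 × 10^-5 t.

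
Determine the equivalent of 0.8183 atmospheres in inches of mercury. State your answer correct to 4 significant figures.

1 atm = 29.9213 inHg.
Then 0.8183 × 29.9213 ≈ 24.48 inHg.

24.48 inches of mercury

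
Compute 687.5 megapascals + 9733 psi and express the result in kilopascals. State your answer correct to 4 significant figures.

754600 kilopascals

687.5 MPa = 687500 kPa and 9733 psi = 67106.7 kPa.
687500 + 67106.7 ≈ 754600 kPa.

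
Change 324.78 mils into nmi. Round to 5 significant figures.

1 mil = 1.37149e-8 nautical miles.
Then 324.78 × 1.37149e-8 ≈ 4.4543e-6 nmi.

4.4543e-6 nmi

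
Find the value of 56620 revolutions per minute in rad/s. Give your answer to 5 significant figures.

1 rpm = 0.104720 radians per second.
So 56620 × 0.104720 ≈ 5929.2 rad/s.

5929.2 radians per second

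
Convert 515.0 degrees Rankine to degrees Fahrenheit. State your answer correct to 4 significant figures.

55.33 °F

°R = °F + 459.67.
Applying the formula gives 55.33 °F.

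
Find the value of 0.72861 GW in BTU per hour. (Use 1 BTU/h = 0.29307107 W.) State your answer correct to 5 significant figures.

2.4861 × 10^9 BTU/h

1 gigawatt = 3.41214 × 10^9 BTU per hour.
0.72861 × 3.41214 × 10^9 ≈ 2.4861 × 10^9 BTU/h.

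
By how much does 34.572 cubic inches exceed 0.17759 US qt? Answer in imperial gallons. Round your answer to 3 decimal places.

34.572 in³ = 0.124620 imp gal and 0.17759 US qt = 0.0369687 imp gal.
0.124620 − 0.0369687 ≈ 0.088 imp gal.

0.088 imperial gallons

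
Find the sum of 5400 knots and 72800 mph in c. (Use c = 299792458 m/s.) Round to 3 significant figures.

0.000118 times the speed of light

5400 kn = 9.26641 × 10^-6 c and 72800 mph = 0.000108557 c.
9.26641 × 10^-6 + 0.000108557 ≈ 0.000118 c.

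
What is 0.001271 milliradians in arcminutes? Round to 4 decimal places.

1 mrad = 3.43775 arcmin.
0.001271 × 3.43775 ≈ 0.0044 arcmin.

0.0044 arcmin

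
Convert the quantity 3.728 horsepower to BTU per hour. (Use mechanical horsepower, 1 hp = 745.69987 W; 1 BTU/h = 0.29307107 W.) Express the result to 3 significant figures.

1 horsepower = 2544.43 BTU/h.
Then 3.728 × 2544.43 ≈ 9490 BTU/h.

9490 BTU/h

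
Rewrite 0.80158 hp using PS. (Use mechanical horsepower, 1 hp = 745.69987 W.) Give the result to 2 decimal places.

0.81 metric horsepower

1 horsepower = 1.01387 metric horsepower.
0.80158 × 1.01387 ≈ 0.81 PS.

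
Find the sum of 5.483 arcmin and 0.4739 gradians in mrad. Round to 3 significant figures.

5.483 arcmin = 1.59494 mrad and 0.4739 grad = 7.44400 mrad.
1.59494 + 7.44400 ≈ 9.04 mrad.

9.04 milliradians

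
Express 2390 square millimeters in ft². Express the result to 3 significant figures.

1 mm² = 1.07639e-5 square feet.
Thus 2390 × 1.07639e-5 ≈ 0.0257 ft².

0.0257 square feet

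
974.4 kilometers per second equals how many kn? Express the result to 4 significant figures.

1 km/s = 1943.84 kn.
Then 974.4 × 1943.84 ≈ 1.894 × 10^6 kn.

1.894 × 10^6 kn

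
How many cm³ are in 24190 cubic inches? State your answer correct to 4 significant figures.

396400 cm³

1 in³ = 16.3871 cm³.
So 24190 × 16.3871 ≈ 396400 cm³.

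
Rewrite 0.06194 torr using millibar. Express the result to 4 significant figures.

1 torr = 1.33322 mbar.
Then 0.06194 × 1.33322 ≈ 0.08258 mbar.

0.08258 millibar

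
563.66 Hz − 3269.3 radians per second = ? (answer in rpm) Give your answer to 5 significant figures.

563.66 Hz = 33819.6 rpm and 3269.3 rad/s = 31219.5 rpm.
33819.6 − 31219.5 ≈ 2600.1 rpm.

2600.1 revolutions per minute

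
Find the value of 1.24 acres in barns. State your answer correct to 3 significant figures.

5.02e+31 barn

1 acre = 4.04686e+31 barns.
Then 1.24 × 4.04686e+31 ≈ 5.02e+31 barn.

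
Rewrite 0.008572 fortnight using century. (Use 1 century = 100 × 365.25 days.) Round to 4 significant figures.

3.286e-6 century

1 fortnight = 0.000383299 century.
Thus 0.008572 × 0.000383299 ≈ 3.286e-6 century.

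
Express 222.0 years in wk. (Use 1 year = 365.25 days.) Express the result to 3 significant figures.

11600 wk

1 yr = 52.1786 wk.
222.0 × 52.1786 ≈ 11600 wk.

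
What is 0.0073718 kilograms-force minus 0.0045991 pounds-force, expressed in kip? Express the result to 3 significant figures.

0.0073718 kgf = 1.62520 × 10^-5 kip and 0.0045991 lbf = 4.59910 × 10^-6 kip.
1.62520 × 10^-5 − 4.59910 × 10^-6 ≈ 1.17 × 10^-5 kip.

1.17 × 10^-5 kips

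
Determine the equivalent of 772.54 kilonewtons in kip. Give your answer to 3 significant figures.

174 kips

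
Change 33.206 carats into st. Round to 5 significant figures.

1 ct = 3.14946e-5 st.
So 33.206 × 3.14946e-5 ≈ 0.0010458 st.

0.0010458 stone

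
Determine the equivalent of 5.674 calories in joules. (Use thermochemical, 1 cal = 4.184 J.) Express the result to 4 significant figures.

1 calorie = 4.18400 J.
5.674 × 4.18400 ≈ 23.74 J.

23.74 joules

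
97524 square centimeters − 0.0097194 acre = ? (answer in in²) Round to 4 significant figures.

-45850 square inches

97524 cm² = 15116.3 in² and 0.0097194 acre = 60966.3 in².
15116.3 − 60966.3 ≈ -45850 in².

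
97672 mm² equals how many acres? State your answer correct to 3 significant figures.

2.41e-5 acre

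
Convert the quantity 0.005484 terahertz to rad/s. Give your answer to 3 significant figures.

3.45 × 10^10 radians per second

1 terahertz = 6.28319 × 10^12 rad/s.
0.005484 × 6.28319 × 10^12 ≈ 3.45 × 10^10 rad/s.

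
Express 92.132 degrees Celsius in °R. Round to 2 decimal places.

657.51 °R

°R = (°C + 273.15) × 9/5.
Applying the formula gives 657.51 °R.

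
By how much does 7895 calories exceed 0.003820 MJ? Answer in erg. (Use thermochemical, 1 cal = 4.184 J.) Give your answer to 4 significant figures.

2.921 × 10^11 erg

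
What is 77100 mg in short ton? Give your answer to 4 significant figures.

8.499 × 10^-5 short tons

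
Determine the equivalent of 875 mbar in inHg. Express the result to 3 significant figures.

1 millibar = 0.0295300 inHg.
So 875 × 0.0295300 ≈ 25.8 inHg.

25.8 inches of mercury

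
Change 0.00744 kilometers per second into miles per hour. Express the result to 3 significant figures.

16.6 miles per hour

1 km/s = 2236.94 mph.
So 0.00744 × 2236.94 ≈ 16.6 mph.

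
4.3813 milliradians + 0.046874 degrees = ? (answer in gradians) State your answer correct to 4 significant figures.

4.3813 mrad = 0.278922 grad and 0.046874 ° = 0.0520822 grad.
0.278922 + 0.0520822 ≈ 0.3310 grad.

0.3310 grad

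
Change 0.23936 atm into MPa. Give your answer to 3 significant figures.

0.0243 MPa

1 atm = 0.101325 megapascals.
0.23936 × 0.101325 ≈ 0.0243 MPa.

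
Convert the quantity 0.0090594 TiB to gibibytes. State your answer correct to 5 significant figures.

9.2768 GiB

1 TiB = 1024.00 GiB.
Then 0.0090594 × 1024.00 ≈ 9.2768 GiB.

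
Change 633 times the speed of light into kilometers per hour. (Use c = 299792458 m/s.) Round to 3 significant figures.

1 speed of light = 1.07925 × 10^9 km/h.
Then 633 × 1.07925 × 10^9 ≈ 6.83 × 10^11 km/h.

6.83 × 10^11 km/h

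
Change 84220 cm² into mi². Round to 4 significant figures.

1 cm² = 3.86102e-11 mi².
Thus 84220 × 3.86102e-11 ≈ 3.252e-6 mi².

3.252e-6 square miles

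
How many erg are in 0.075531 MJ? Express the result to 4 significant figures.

1 MJ = 1.00000e+13 ergs.
So 0.075531 × 1.00000e+13 ≈ 7.553e+11 erg.

7.553e+11 erg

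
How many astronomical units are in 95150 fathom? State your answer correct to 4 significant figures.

1.163 × 10^-6 astronomical units

1 fathom = 1.22248 × 10^-11 astronomical units.
So 95150 × 1.22248 × 10^-11 ≈ 1.163 × 10^-6 au.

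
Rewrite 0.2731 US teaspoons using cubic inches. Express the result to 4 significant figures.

1 US teaspoon = 0.300781 in³.
Then 0.2731 × 0.300781 ≈ 0.08214 in³.

0.08214 in³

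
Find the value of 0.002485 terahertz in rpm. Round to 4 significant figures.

1 terahertz = 6.00000 × 10^13 revolutions per minute.
So 0.002485 × 6.00000 × 10^13 ≈ 1.491 × 10^11 rpm.

1.491 × 10^11 revolutions per minute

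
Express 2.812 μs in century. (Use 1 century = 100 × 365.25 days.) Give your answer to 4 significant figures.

8.911 × 10^-16 century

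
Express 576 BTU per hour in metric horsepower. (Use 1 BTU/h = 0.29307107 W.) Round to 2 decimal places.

0.23 PS

1 BTU/h = 0.000398466 metric horsepower.
So 576 × 0.000398466 ≈ 0.23 PS.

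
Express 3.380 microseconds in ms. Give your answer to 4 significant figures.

1 μs = 0.00100000 milliseconds.
3.380 × 0.00100000 ≈ 0.003380 ms.

0.003380 ms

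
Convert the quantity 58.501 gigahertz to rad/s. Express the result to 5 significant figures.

1 gigahertz = 6.28319e+9 radians per second.
Then 58.501 × 6.28319e+9 ≈ 3.6757e+11 rad/s.

3.6757e+11 rad/s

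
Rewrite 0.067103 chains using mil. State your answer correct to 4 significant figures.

53150 mil

1 chain = 792000 mil.
Then 0.067103 × 792000 ≈ 53150 mil.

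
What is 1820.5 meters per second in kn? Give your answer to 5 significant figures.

1 m/s = 1.94384 kn.
1820.5 × 1.94384 ≈ 3538.8 kn.

3538.8 knots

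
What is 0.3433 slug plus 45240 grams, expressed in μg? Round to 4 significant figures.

5.025e+10 micrograms

0.3433 slug = 5.01009e+9 μg and 45240 g = 4.52400e+10 μg.
5.01009e+9 + 4.52400e+10 ≈ 5.025e+10 μg.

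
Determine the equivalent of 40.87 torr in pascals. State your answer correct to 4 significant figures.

5449 pascals

1 torr = 133.322 Pa.
Thus 40.87 × 133.322 ≈ 5449 Pa.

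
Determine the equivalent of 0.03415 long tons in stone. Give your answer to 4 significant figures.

5.464 stone

1 long ton = 160.000 stone.
Then 0.03415 × 160.000 ≈ 5.464 st.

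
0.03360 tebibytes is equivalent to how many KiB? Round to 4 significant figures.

1 TiB = 1.07374e+9 KiB.
So 0.03360 × 1.07374e+9 ≈ 3.608e+7 KiB.

3.608e+7 KiB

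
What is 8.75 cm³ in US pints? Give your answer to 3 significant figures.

1 cubic centimeter = 0.00211338 US pt.
So 8.75 × 0.00211338 ≈ 0.0185 US pt.

0.0185 US pt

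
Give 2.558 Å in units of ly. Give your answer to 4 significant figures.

1 Å = 1.05700 × 10^-26 light-years.
Then 2.558 × 1.05700 × 10^-26 ≈ 2.704 × 10^-26 ly.

2.704 × 10^-26 light-years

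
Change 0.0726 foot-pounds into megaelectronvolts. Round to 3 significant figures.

6.14 × 10^11 MeV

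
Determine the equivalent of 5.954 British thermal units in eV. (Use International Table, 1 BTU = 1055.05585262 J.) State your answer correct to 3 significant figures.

1 BTU = 6.58514e+21 electronvolts.
5.954 × 6.58514e+21 ≈ 3.92e+22 eV.

3.92e+22 eV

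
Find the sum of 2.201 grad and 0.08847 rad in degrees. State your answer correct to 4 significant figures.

7.050 °

2.201 grad = 1.98090 ° and 0.08847 rad = 5.06896 °.
1.98090 + 5.06896 ≈ 7.050 °.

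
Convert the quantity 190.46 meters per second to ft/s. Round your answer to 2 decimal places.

1 meter per second = 3.28084 ft/s.
Then 190.46 × 3.28084 ≈ 624.87 ft/s.

624.87 feet per second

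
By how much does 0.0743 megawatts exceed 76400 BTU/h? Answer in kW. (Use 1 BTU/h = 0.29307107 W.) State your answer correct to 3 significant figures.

0.0743 MW = 74.3000 kW and 76400 BTU/h = 22.3906 kW.
74.3000 − 22.3906 ≈ 51.9 kW.

51.9 kW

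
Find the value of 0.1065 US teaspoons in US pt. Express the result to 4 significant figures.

0.001109 US pt

1 US teaspoon = 0.0104167 US pt.
Thus 0.1065 × 0.0104167 ≈ 0.001109 US pt.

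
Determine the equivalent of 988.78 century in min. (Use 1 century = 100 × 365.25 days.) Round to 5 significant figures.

1 century = 5.25960 × 10^7 min.
Thus 988.78 × 5.25960 × 10^7 ≈ 5.2006 × 10^10 min.

5.2006 × 10^10 min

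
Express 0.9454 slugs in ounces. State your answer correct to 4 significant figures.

1 slug = 514.785 ounces.
Then 0.9454 × 514.785 ≈ 486.7 oz.

486.7 oz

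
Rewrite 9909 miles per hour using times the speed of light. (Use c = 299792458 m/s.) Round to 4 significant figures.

1.478 × 10^-5 times the speed of light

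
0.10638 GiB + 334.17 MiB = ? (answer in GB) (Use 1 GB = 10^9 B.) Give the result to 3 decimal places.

0.10638 GiB = 0.114225 GB and 334.17 MiB = 0.350403 GB.
0.114225 + 0.350403 ≈ 0.465 GB.

0.465 GB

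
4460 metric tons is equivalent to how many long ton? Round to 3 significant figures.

4390 long tons

1 metric ton = 0.984207 long ton.
Then 4460 × 0.984207 ≈ 4390 long ton.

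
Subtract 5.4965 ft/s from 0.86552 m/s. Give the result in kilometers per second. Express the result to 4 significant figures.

0.86552 m/s = 0.000865520 km/s and 5.4965 ft/s = 0.00167533 km/s.
0.000865520 − 0.00167533 ≈ -0.0008098 km/s.

-0.0008098 kilometers per second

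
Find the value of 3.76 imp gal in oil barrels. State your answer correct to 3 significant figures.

1 imp gal = 0.0285940 bbl.
3.76 × 0.0285940 ≈ 0.108 bbl.

0.108 oil barrels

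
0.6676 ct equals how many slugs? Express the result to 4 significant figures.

9.149e-6 slugs

1 carat = 1.37044e-5 slug.
So 0.6676 × 1.37044e-5 ≈ 9.149e-6 slug.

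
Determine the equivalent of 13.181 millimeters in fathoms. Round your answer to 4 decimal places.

1 millimeter = 0.000546807 fathoms.
Thus 13.181 × 0.000546807 ≈ 0.0072 fathom.

0.0072 fathom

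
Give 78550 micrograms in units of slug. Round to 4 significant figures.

5.382 × 10^-6 slug

1 microgram = 6.85218 × 10^-11 slug.
Thus 78550 × 6.85218 × 10^-11 ≈ 5.382 × 10^-6 slug.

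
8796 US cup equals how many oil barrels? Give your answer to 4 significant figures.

13.09 bbl

1 US cup = 0.00148810 bbl.
Thus 8796 × 0.00148810 ≈ 13.09 bbl.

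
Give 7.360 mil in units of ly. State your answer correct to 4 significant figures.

1.976e-20 light-years

1 mil = 2.68478e-21 ly.
Then 7.360 × 2.68478e-21 ≈ 1.976e-20 ly.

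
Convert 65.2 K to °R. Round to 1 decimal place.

117.4 °R

°R = K × 9/5.
Applying the formula gives 117.4 °R.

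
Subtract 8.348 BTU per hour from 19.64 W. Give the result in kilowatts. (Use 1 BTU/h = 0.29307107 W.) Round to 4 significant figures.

19.64 W = 0.0196400 kW and 8.348 BTU/h = 0.00244656 kW.
0.0196400 − 0.00244656 ≈ 0.01719 kW.

0.01719 kilowatts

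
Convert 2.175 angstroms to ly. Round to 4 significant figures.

2.299 × 10^-26 ly

1 Å = 1.05700 × 10^-26 light-years.
Then 2.175 × 1.05700 × 10^-26 ≈ 2.299 × 10^-26 ly.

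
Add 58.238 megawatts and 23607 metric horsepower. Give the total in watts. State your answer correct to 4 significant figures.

58.238 MW = 5.82380 × 10^7 W and 23607 PS = 1.73629 × 10^7 W.
5.82380 × 10^7 + 1.73629 × 10^7 ≈ 7.560 × 10^7 W.

7.560 × 10^7 W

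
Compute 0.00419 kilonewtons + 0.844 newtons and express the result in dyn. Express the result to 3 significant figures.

503000 dyn

0.00419 kN = 419000 dyn and 0.844 N = 84400.0 dyn.
419000 + 84400.0 ≈ 503000 dyn.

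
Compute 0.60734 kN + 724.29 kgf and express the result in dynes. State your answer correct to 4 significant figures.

7.710e+8 dynes

0.60734 kN = 6.07340e+7 dyn and 724.29 kgf = 7.10286e+8 dyn.
6.07340e+7 + 7.10286e+8 ≈ 7.710e+8 dyn.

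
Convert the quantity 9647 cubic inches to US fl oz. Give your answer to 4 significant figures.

1 in³ = 0.554113 US fl oz.
So 9647 × 0.554113 ≈ 5346 US fl oz.

5346 US fluid ounces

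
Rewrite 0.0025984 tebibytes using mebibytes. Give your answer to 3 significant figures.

2720 mebibytes

1 tebibyte = 1.04858e+6 mebibytes.
Then 0.0025984 × 1.04858e+6 ≈ 2720 MiB.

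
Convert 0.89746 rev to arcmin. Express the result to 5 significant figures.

1 revolution = 21600.0 arcminutes.
So 0.89746 × 21600.0 ≈ 19385 arcmin.

19385 arcminutes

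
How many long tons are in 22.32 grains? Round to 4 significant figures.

1 gr = 6.37755 × 10^-8 long ton.
22.32 × 6.37755 × 10^-8 ≈ 1.423 × 10^-6 long ton.

1.423 × 10^-6 long ton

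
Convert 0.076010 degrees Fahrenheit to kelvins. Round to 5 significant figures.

K = (°F + 459.67) × 5/9.
Applying the formula gives 255.41 K.

255.41 kelvins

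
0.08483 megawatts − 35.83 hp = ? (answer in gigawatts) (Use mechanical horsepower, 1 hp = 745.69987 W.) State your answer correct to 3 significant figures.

0.08483 MW = 8.48300 × 10^-5 GW and 35.83 hp = 2.67184 × 10^-5 GW.
8.48300 × 10^-5 − 2.67184 × 10^-5 ≈ 5.81 × 10^-5 GW.

5.81 × 10^-5 GW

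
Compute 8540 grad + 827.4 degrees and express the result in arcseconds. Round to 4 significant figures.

8540 grad = 2.76696 × 10^7 arcsec and 827.4 ° = 2.97864 × 10^6 arcsec.
2.76696 × 10^7 + 2.97864 × 10^6 ≈ 3.065 × 10^7 arcsec.

3.065 × 10^7 arcseconds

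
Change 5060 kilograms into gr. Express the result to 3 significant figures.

7.81e+7 gr

1 kg = 15432.4 gr.
5060 × 15432.4 ≈ 7.81e+7 gr.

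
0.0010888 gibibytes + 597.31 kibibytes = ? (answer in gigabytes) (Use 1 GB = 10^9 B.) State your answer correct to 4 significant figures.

0.0010888 GiB = 0.00116909 GB and 597.31 KiB = 0.000611645 GB.
0.00116909 + 0.000611645 ≈ 0.001781 GB.

0.001781 GB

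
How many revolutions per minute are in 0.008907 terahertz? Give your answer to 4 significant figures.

1 THz = 6.00000e+13 revolutions per minute.
Then 0.008907 × 6.00000e+13 ≈ 5.344e+11 rpm.

5.344e+11 revolutions per minute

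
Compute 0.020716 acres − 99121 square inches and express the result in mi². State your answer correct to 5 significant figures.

0.020716 acre = 3.236875 × 10^-5 mi² and 99121 in² = 2.469081 × 10^-5 mi².
3.236875 × 10^-5 − 2.469081 × 10^-5 ≈ 7.6779 × 10^-6 mi².

7.6779 × 10^-6 mi²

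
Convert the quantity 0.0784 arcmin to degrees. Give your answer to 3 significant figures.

0.00131 degrees

1 arcmin = 0.0166667 °.
So 0.0784 × 0.0166667 ≈ 0.00131 °.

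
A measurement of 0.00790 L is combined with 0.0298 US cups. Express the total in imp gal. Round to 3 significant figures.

0.00329 imperial gallons

0.00790 L = 0.00173776 imp gal and 0.0298 US cup = 0.00155086 imp gal.
0.00173776 + 0.00155086 ≈ 0.00329 imp gal.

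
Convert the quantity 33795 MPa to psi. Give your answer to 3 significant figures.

4.90e+6 pounds per square inch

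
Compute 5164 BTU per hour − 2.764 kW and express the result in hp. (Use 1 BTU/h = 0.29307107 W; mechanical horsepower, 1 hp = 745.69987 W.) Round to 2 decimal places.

-1.68 horsepower

5164 BTU/h = 2.02953 hp and 2.764 kW = 3.70659 hp.
2.02953 − 3.70659 ≈ -1.68 hp.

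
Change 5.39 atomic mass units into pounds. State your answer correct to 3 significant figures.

1 u = 3.66086e-27 pounds.
Then 5.39 × 3.66086e-27 ≈ 1.97e-26 lb.

1.97e-26 lb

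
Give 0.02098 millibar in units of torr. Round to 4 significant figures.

1 millibar = 0.750062 torr.
0.02098 × 0.750062 ≈ 0.01574 torr.

0.01574 torr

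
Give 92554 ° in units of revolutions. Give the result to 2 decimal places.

257.09 rev

1 ° = 0.00277778 rev.
Thus 92554 × 0.00277778 ≈ 257.09 rev.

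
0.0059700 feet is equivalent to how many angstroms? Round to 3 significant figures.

1.82e+7 angstroms

1 foot = 3.04800e+9 angstroms.
Thus 0.0059700 × 3.04800e+9 ≈ 1.82e+7 Å.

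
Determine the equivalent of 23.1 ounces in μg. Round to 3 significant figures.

1 oz = 2.83495 × 10^7 micrograms.
So 23.1 × 2.83495 × 10^7 ≈ 6.55 × 10^8 μg.

6.55 × 10^8 μg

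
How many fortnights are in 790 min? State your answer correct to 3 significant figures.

1 min = 4.96032 × 10^-5 fortnight.
790 × 4.96032 × 10^-5 ≈ 0.0392 fortnight.

0.0392 fortnight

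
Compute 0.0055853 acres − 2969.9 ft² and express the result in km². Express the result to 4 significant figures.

-0.0002533 km²

0.0055853 acre = 2.26029e-5 km² and 2969.9 ft² = 0.000275913 km².
2.26029e-5 − 0.000275913 ≈ -0.0002533 km².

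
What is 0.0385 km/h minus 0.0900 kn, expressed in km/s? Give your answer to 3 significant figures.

0.0385 km/h = 1.06944 × 10^-5 km/s and 0.0900 kn = 4.63000 × 10^-5 km/s.
1.06944 × 10^-5 − 4.63000 × 10^-5 ≈ -3.56 × 10^-5 km/s.

-3.56 × 10^-5 km/s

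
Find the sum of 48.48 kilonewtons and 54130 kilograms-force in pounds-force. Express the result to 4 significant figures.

130200 lbf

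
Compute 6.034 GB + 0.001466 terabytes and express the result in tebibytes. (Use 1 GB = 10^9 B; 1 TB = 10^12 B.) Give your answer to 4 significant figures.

0.006821 TiB

6.034 GB = 0.00548789 TiB and 0.001466 TB = 0.00133332 TiB.
0.00548789 + 0.00133332 ≈ 0.006821 TiB.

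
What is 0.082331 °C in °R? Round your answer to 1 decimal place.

°R = (°C + 273.15) × 9/5.
Applying the formula gives 491.8 °R.

491.8 °R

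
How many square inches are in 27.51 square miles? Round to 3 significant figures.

1 mi² = 4.01449e+9 in².
So 27.51 × 4.01449e+9 ≈ 1.10e+11 in².

1.10e+11 in²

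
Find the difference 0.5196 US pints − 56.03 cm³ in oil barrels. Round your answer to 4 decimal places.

0.0012 oil barrels

0.5196 US pt = 0.00154643 bbl and 56.03 cm³ = 0.000352418 bbl.
0.00154643 − 0.000352418 ≈ 0.0012 bbl.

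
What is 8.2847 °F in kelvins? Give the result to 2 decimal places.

259.97 K

K = (°F + 459.67) × 5/9.
Applying the formula gives 259.97 K.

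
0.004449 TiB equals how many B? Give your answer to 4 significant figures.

4.892 × 10^9 B

1 TiB = 1.09951 × 10^12 B.
Then 0.004449 × 1.09951 × 10^12 ≈ 4.892 × 10^9 B.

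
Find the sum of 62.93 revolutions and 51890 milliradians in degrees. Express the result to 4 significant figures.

25630 degrees

62.93 rev = 22654.8 ° and 51890 mrad = 2973.08 °.
22654.8 + 2973.08 ≈ 25630 °.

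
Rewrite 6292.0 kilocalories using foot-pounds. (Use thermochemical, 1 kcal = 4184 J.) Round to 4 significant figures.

1.942 × 10^7 foot-pounds

1 kcal = 3085.96 foot-pounds.
So 6292.0 × 3085.96 ≈ 1.942 × 10^7 ft·lbf.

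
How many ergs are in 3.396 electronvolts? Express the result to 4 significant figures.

5.441e-12 ergs

1 electronvolt = 1.60218e-12 erg.
So 3.396 × 1.60218e-12 ≈ 5.441e-12 erg.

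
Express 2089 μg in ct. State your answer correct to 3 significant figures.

1 microgram = 5.00000e-6 ct.
2089 × 5.00000e-6 ≈ 0.0104 ct.

0.0104 carats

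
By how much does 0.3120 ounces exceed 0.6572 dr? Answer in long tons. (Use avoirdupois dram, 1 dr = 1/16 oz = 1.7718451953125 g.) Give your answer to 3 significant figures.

0.3120 oz = 8.70536e-6 long ton and 0.6572 dr = 1.14607e-6 long ton.
8.70536e-6 − 1.14607e-6 ≈ 7.56e-6 long ton.

7.56e-6 long ton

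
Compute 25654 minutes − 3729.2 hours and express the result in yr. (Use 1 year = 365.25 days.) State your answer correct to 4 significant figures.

25654 min = 0.0487756 yr and 3729.2 h = 0.425416 yr.
0.0487756 − 0.425416 ≈ -0.3766 yr.

-0.3766 years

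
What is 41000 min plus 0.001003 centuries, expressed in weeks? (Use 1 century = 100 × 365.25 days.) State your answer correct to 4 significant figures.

41000 min = 4.06746 wk and 0.001003 century = 5.23351 wk.
4.06746 + 5.23351 ≈ 9.301 wk.

9.301 weeks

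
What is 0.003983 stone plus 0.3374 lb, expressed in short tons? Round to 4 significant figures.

0.0001966 short ton

0.003983 st = 2.78810 × 10^-5 short ton and 0.3374 lb = 0.000168700 short ton.
2.78810 × 10^-5 + 0.000168700 ≈ 0.0001966 short ton.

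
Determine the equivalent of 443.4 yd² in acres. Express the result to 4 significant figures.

0.09161 acre

1 square yard = 0.000206612 acre.
Then 443.4 × 0.000206612 ≈ 0.09161 acre.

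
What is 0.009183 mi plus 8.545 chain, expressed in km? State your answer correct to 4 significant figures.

0.1867 km

0.009183 mi = 0.0147786 km and 8.545 chain = 0.171898 km.
0.0147786 + 0.171898 ≈ 0.1867 km.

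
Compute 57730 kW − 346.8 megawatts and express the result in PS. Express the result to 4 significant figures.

-393000 metric horsepower

57730 kW = 78491.0 PS and 346.8 MW = 471517 PS.
78491.0 − 471517 ≈ -393000 PS.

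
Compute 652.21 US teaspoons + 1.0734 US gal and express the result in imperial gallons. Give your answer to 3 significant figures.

1.60 imperial gallons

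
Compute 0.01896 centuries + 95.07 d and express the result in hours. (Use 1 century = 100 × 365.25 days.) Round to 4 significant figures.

18900 h

0.01896 century = 16620.3 h and 95.07 d = 2281.68 h.
16620.3 + 2281.68 ≈ 18900 h.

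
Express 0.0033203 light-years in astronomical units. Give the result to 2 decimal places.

1 ly = 63241.1 au.
Thus 0.0033203 × 63241.1 ≈ 209.98 au.

209.98 au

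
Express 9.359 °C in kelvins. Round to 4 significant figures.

K = °C + 273.15.
Applying the formula gives 282.5 K.

282.5 kelvins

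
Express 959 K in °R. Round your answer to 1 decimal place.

1726.2 degrees Rankine

°R = K × 9/5.
Applying the formula gives 1726.2 °R.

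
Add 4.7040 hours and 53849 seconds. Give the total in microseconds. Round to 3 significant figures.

4.7040 h = 1.69344 × 10^10 μs and 53849 s = 5.38490 × 10^10 μs.
1.69344 × 10^10 + 5.38490 × 10^10 ≈ 7.08 × 10^10 μs.

7.08 × 10^10 μs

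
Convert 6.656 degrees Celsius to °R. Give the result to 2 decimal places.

503.65 °R

°R = (°C + 273.15) × 9/5.
Applying the formula gives 503.65 °R.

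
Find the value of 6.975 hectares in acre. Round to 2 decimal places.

17.24 acre

1 ha = 2.47105 acres.
Then 6.975 × 2.47105 ≈ 17.24 acre.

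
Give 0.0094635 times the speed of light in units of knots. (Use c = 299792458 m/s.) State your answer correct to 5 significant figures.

5.5149 × 10^6 knots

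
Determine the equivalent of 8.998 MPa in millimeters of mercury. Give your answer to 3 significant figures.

67500 mmHg

1 megapascal = 7500.62 millimeters of mercury.
So 8.998 × 7500.62 ≈ 67500 mmHg.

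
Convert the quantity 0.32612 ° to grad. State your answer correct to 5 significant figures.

1 degree = 1.11111 grad.
0.32612 × 1.11111 ≈ 0.36236 grad.

0.36236 grad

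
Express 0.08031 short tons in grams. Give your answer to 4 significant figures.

1 short ton = 907185 grams.
Then 0.08031 × 907185 ≈ 72860 g.

72860 g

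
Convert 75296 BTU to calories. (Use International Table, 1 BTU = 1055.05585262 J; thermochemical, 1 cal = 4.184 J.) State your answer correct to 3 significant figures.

1.90e+7 cal

1 British thermal unit = 252.164 cal.
Thus 75296 × 252.164 ≈ 1.90e+7 cal.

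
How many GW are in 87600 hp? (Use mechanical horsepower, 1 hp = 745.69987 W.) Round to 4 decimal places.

0.0653 gigawatts

1 horsepower = 7.45700 × 10^-7 GW.
87600 × 7.45700 × 10^-7 ≈ 0.0653 GW.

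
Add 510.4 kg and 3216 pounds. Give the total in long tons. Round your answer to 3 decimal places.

1.938 long ton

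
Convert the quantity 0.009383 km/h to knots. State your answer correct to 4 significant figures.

0.005066 kn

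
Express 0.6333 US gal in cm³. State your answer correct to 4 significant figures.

1 US gal = 3785.41 cm³.
Then 0.6333 × 3785.41 ≈ 2397 cm³.

2397 cubic centimeters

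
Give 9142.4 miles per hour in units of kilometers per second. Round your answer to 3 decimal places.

4.087 kilometers per second

1 mile per hour = 0.000447040 kilometers per second.
Then 9142.4 × 0.000447040 ≈ 4.087 km/s.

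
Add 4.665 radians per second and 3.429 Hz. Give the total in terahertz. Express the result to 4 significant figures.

4.665 rad/s = 7.42458 × 10^-13 THz and 3.429 Hz = 3.42900 × 10^-12 THz.
7.42458 × 10^-13 + 3.42900 × 10^-12 ≈ 4.171 × 10^-12 THz.

4.171 × 10^-12 THz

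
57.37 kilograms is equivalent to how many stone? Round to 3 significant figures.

1 kg = 0.157473 st.
57.37 × 0.157473 ≈ 9.03 st.

9.03 st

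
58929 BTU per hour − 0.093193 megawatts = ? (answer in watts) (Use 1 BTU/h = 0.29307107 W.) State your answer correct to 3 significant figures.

58929 BTU/h = 17270.4 W and 0.093193 MW = 93193.0 W.
17270.4 − 93193.0 ≈ -75900 W.

-75900 watts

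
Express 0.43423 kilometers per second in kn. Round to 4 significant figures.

844.1 kn

1 km/s = 1943.84 kn.
Then 0.43423 × 1943.84 ≈ 844.1 kn.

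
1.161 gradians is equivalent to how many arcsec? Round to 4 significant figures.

3762 arcseconds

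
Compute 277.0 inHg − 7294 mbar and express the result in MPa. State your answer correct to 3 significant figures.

0.209 MPa

277.0 inHg = 0.938030 MPa and 7294 mbar = 0.729400 MPa.
0.938030 − 0.729400 ≈ 0.209 MPa.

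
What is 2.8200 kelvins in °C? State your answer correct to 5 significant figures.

K = °C + 273.15.
Applying the formula gives -270.33 °C.

-270.33 degrees Celsius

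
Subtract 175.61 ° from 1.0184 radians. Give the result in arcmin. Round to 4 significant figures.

1.0184 rad = 3501.00 arcmin and 175.61 ° = 10536.6 arcmin.
3501.00 − 10536.6 ≈ -7036 arcmin.

-7036 arcmin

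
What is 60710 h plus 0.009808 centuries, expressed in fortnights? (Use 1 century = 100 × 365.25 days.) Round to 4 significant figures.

60710 h = 180.685 fortnight and 0.009808 century = 25.5884 fortnight.
180.685 + 25.5884 ≈ 206.3 fortnight.

206.3 fortnights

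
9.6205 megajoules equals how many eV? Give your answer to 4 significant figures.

1 MJ = 6.24151e+24 electronvolts.
Then 9.6205 × 6.24151e+24 ≈ 6.005e+25 eV.

6.005e+25 eV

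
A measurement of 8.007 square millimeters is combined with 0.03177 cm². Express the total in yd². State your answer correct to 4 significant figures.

1.338 × 10^-5 square yards

8.007 mm² = 9.57629 × 10^-6 yd² and 0.03177 cm² = 3.79966 × 10^-6 yd².
9.57629 × 10^-6 + 3.79966 × 10^-6 ≈ 1.338 × 10^-5 yd².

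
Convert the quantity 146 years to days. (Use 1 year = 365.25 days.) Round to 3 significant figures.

53300 d

1 year = 365.250 d.
So 146 × 365.250 ≈ 53300 d.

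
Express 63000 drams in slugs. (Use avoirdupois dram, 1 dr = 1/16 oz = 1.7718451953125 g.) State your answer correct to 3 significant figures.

7.65 slug

1 dr = 0.000121410 slug.
63000 × 0.000121410 ≈ 7.65 slug.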